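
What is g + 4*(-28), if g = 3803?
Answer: 3691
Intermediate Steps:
g + 4*(-28) = 3803 + 4*(-28) = 3803 - 112 = 3691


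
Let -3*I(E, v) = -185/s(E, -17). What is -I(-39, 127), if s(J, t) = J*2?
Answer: 185/234 ≈ 0.79060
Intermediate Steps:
s(J, t) = 2*J
I(E, v) = 185/(6*E) (I(E, v) = -(-185)/(3*(2*E)) = -(-185)*1/(2*E)/3 = -(-185)/(6*E) = 185/(6*E))
-I(-39, 127) = -185/(6*(-39)) = -185*(-1)/(6*39) = -1*(-185/234) = 185/234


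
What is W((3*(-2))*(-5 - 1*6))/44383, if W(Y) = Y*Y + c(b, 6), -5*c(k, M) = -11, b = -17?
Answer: 21791/221915 ≈ 0.098195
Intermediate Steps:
c(k, M) = 11/5 (c(k, M) = -1/5*(-11) = 11/5)
W(Y) = 11/5 + Y**2 (W(Y) = Y*Y + 11/5 = Y**2 + 11/5 = 11/5 + Y**2)
W((3*(-2))*(-5 - 1*6))/44383 = (11/5 + ((3*(-2))*(-5 - 1*6))**2)/44383 = (11/5 + (-6*(-5 - 6))**2)*(1/44383) = (11/5 + (-6*(-11))**2)*(1/44383) = (11/5 + 66**2)*(1/44383) = (11/5 + 4356)*(1/44383) = (21791/5)*(1/44383) = 21791/221915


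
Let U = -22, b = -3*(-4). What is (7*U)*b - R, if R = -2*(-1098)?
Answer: -4044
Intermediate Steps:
R = 2196
b = 12
(7*U)*b - R = (7*(-22))*12 - 1*2196 = -154*12 - 2196 = -1848 - 2196 = -4044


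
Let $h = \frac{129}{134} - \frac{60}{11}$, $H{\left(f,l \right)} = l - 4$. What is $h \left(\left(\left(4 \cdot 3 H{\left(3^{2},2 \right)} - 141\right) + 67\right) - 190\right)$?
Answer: $\frac{953424}{737} \approx 1293.7$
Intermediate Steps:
$H{\left(f,l \right)} = -4 + l$
$h = - \frac{6621}{1474}$ ($h = 129 \cdot \frac{1}{134} - \frac{60}{11} = \frac{129}{134} - \frac{60}{11} = - \frac{6621}{1474} \approx -4.4919$)
$h \left(\left(\left(4 \cdot 3 H{\left(3^{2},2 \right)} - 141\right) + 67\right) - 190\right) = - \frac{6621 \left(\left(\left(4 \cdot 3 \left(-4 + 2\right) - 141\right) + 67\right) - 190\right)}{1474} = - \frac{6621 \left(\left(\left(12 \left(-2\right) - 141\right) + 67\right) - 190\right)}{1474} = - \frac{6621 \left(\left(\left(-24 - 141\right) + 67\right) - 190\right)}{1474} = - \frac{6621 \left(\left(-165 + 67\right) - 190\right)}{1474} = - \frac{6621 \left(-98 - 190\right)}{1474} = \left(- \frac{6621}{1474}\right) \left(-288\right) = \frac{953424}{737}$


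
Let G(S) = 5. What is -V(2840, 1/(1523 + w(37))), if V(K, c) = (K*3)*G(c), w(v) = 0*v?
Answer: -42600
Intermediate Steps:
w(v) = 0
V(K, c) = 15*K (V(K, c) = (K*3)*5 = (3*K)*5 = 15*K)
-V(2840, 1/(1523 + w(37))) = -15*2840 = -1*42600 = -42600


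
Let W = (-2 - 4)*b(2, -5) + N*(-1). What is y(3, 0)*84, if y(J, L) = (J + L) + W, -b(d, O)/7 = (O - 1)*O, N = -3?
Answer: 106344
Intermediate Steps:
b(d, O) = -7*O*(-1 + O) (b(d, O) = -7*(O - 1)*O = -7*(-1 + O)*O = -7*O*(-1 + O))
W = 1263 (W = (-2 - 4)*(7*(-5)*(1 - 1*(-5))) - 3*(-1) = -42*(-5)*(1 + 5) + 3 = -42*(-5)*6 + 3 = -6*(-210) + 3 = 1260 + 3 = 1263)
y(J, L) = 1263 + J + L (y(J, L) = (J + L) + 1263 = 1263 + J + L)
y(3, 0)*84 = (1263 + 3 + 0)*84 = 1266*84 = 106344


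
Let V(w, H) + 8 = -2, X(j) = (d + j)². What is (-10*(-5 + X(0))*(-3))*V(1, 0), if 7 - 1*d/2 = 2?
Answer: -28500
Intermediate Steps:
d = 10 (d = 14 - 2*2 = 14 - 4 = 10)
X(j) = (10 + j)²
V(w, H) = -10 (V(w, H) = -8 - 2 = -10)
(-10*(-5 + X(0))*(-3))*V(1, 0) = -10*(-5 + (10 + 0)²)*(-3)*(-10) = -10*(-5 + 10²)*(-3)*(-10) = -10*(-5 + 100)*(-3)*(-10) = -950*(-3)*(-10) = -10*(-285)*(-10) = 2850*(-10) = -28500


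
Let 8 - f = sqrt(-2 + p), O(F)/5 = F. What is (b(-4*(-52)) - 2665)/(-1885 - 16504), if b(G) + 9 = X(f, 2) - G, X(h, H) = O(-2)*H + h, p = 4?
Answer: 2894/18389 + sqrt(2)/18389 ≈ 0.15745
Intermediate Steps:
O(F) = 5*F
f = 8 - sqrt(2) (f = 8 - sqrt(-2 + 4) = 8 - sqrt(2) ≈ 6.5858)
X(h, H) = h - 10*H (X(h, H) = (5*(-2))*H + h = -10*H + h = h - 10*H)
b(G) = -21 - G - sqrt(2) (b(G) = -9 + (((8 - sqrt(2)) - 10*2) - G) = -9 + (((8 - sqrt(2)) - 20) - G) = -9 + ((-12 - sqrt(2)) - G) = -9 + (-12 - G - sqrt(2)) = -21 - G - sqrt(2))
(b(-4*(-52)) - 2665)/(-1885 - 16504) = ((-21 - (-4)*(-52) - sqrt(2)) - 2665)/(-1885 - 16504) = ((-21 - 1*208 - sqrt(2)) - 2665)/(-18389) = ((-21 - 208 - sqrt(2)) - 2665)*(-1/18389) = ((-229 - sqrt(2)) - 2665)*(-1/18389) = (-2894 - sqrt(2))*(-1/18389) = 2894/18389 + sqrt(2)/18389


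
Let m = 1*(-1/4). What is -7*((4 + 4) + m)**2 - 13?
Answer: -6935/16 ≈ -433.44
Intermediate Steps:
m = -1/4 (m = 1*(-1*1/4) = 1*(-1/4) = -1/4 ≈ -0.25000)
-7*((4 + 4) + m)**2 - 13 = -7*((4 + 4) - 1/4)**2 - 13 = -7*(8 - 1/4)**2 - 13 = -7*(31/4)**2 - 13 = -7*961/16 - 13 = -6727/16 - 13 = -6935/16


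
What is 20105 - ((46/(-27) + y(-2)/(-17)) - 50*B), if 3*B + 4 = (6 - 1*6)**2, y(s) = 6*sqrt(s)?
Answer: 541081/27 + 6*I*sqrt(2)/17 ≈ 20040.0 + 0.49913*I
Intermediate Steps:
B = -4/3 (B = -4/3 + (6 - 1*6)**2/3 = -4/3 + (6 - 6)**2/3 = -4/3 + (1/3)*0**2 = -4/3 + (1/3)*0 = -4/3 + 0 = -4/3 ≈ -1.3333)
20105 - ((46/(-27) + y(-2)/(-17)) - 50*B) = 20105 - ((46/(-27) + (6*sqrt(-2))/(-17)) - 50*(-4/3)) = 20105 - ((46*(-1/27) + (6*(I*sqrt(2)))*(-1/17)) + 200/3) = 20105 - ((-46/27 + (6*I*sqrt(2))*(-1/17)) + 200/3) = 20105 - ((-46/27 - 6*I*sqrt(2)/17) + 200/3) = 20105 - (1754/27 - 6*I*sqrt(2)/17) = 20105 + (-1754/27 + 6*I*sqrt(2)/17) = 541081/27 + 6*I*sqrt(2)/17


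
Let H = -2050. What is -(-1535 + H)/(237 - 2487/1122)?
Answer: 1340790/87809 ≈ 15.269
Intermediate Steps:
-(-1535 + H)/(237 - 2487/1122) = -(-1535 - 2050)/(237 - 2487/1122) = -(-3585)/(237 - 2487*1/1122) = -(-3585)/(237 - 829/374) = -(-3585)/87809/374 = -(-3585)*374/87809 = -1*(-1340790/87809) = 1340790/87809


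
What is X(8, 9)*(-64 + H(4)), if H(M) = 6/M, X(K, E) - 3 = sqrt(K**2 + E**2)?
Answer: -375/2 - 125*sqrt(145)/2 ≈ -940.10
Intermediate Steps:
X(K, E) = 3 + sqrt(E**2 + K**2) (X(K, E) = 3 + sqrt(K**2 + E**2) = 3 + sqrt(E**2 + K**2))
X(8, 9)*(-64 + H(4)) = (3 + sqrt(9**2 + 8**2))*(-64 + 6/4) = (3 + sqrt(81 + 64))*(-64 + 6*(1/4)) = (3 + sqrt(145))*(-64 + 3/2) = (3 + sqrt(145))*(-125/2) = -375/2 - 125*sqrt(145)/2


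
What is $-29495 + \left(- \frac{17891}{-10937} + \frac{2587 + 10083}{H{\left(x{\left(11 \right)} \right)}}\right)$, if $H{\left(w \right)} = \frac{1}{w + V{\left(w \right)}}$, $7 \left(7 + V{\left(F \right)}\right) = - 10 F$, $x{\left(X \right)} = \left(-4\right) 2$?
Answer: $- \frac{817468174}{10937} \approx -74743.0$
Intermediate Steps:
$x{\left(X \right)} = -8$
$V{\left(F \right)} = -7 - \frac{10 F}{7}$ ($V{\left(F \right)} = -7 + \frac{\left(-10\right) F}{7} = -7 - \frac{10 F}{7}$)
$H{\left(w \right)} = \frac{1}{-7 - \frac{3 w}{7}}$ ($H{\left(w \right)} = \frac{1}{w - \left(7 + \frac{10 w}{7}\right)} = \frac{1}{-7 - \frac{3 w}{7}}$)
$-29495 + \left(- \frac{17891}{-10937} + \frac{2587 + 10083}{H{\left(x{\left(11 \right)} \right)}}\right) = -29495 + \left(- \frac{17891}{-10937} + \frac{2587 + 10083}{7 \frac{1}{-49 - -24}}\right) = -29495 + \left(\left(-17891\right) \left(- \frac{1}{10937}\right) + \frac{12670}{7 \frac{1}{-49 + 24}}\right) = -29495 + \left(\frac{17891}{10937} + \frac{12670}{7 \frac{1}{-25}}\right) = -29495 + \left(\frac{17891}{10937} + \frac{12670}{7 \left(- \frac{1}{25}\right)}\right) = -29495 + \left(\frac{17891}{10937} + \frac{12670}{- \frac{7}{25}}\right) = -29495 + \left(\frac{17891}{10937} + 12670 \left(- \frac{25}{7}\right)\right) = -29495 + \left(\frac{17891}{10937} - 45250\right) = -29495 - \frac{494881359}{10937} = - \frac{817468174}{10937}$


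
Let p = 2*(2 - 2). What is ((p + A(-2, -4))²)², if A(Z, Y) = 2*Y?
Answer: 4096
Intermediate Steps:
p = 0 (p = 2*0 = 0)
((p + A(-2, -4))²)² = ((0 + 2*(-4))²)² = ((0 - 8)²)² = ((-8)²)² = 64² = 4096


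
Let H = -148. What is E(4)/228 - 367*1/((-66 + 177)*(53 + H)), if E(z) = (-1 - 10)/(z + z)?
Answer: 511/17760 ≈ 0.028773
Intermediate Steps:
E(z) = -11/(2*z) (E(z) = -11*1/(2*z) = -11/(2*z))
E(4)/228 - 367*1/((-66 + 177)*(53 + H)) = -11/2/4/228 - 367*1/((-66 + 177)*(53 - 148)) = -11/2*¼*(1/228) - 367/(111*(-95)) = -11/8*1/228 - 367/(-10545) = -11/1824 - 367*(-1/10545) = -11/1824 + 367/10545 = 511/17760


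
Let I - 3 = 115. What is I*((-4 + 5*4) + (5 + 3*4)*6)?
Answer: 13924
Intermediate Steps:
I = 118 (I = 3 + 115 = 118)
I*((-4 + 5*4) + (5 + 3*4)*6) = 118*((-4 + 5*4) + (5 + 3*4)*6) = 118*((-4 + 20) + (5 + 12)*6) = 118*(16 + 17*6) = 118*(16 + 102) = 118*118 = 13924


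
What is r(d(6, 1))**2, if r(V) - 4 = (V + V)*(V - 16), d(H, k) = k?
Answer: 676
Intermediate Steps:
r(V) = 4 + 2*V*(-16 + V) (r(V) = 4 + (V + V)*(V - 16) = 4 + (2*V)*(-16 + V) = 4 + 2*V*(-16 + V))
r(d(6, 1))**2 = (4 - 32*1 + 2*1**2)**2 = (4 - 32 + 2*1)**2 = (4 - 32 + 2)**2 = (-26)**2 = 676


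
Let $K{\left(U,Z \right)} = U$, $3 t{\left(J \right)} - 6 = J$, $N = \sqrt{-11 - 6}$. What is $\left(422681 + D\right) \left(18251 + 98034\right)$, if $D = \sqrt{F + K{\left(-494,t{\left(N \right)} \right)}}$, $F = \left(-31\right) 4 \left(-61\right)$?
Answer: $49151460085 + 116285 \sqrt{7070} \approx 4.9161 \cdot 10^{10}$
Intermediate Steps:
$N = i \sqrt{17}$ ($N = \sqrt{-17} = i \sqrt{17} \approx 4.1231 i$)
$t{\left(J \right)} = 2 + \frac{J}{3}$
$F = 7564$ ($F = \left(-124\right) \left(-61\right) = 7564$)
$D = \sqrt{7070}$ ($D = \sqrt{7564 - 494} = \sqrt{7070} \approx 84.083$)
$\left(422681 + D\right) \left(18251 + 98034\right) = \left(422681 + \sqrt{7070}\right) \left(18251 + 98034\right) = \left(422681 + \sqrt{7070}\right) 116285 = 49151460085 + 116285 \sqrt{7070}$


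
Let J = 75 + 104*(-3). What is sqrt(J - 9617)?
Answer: I*sqrt(9854) ≈ 99.267*I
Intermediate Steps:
J = -237 (J = 75 - 312 = -237)
sqrt(J - 9617) = sqrt(-237 - 9617) = sqrt(-9854) = I*sqrt(9854)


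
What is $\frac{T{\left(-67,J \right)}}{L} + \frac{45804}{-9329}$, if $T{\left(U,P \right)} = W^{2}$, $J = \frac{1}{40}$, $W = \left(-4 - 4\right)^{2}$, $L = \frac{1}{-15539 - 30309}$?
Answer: $- \frac{1751924749036}{9329} \approx -1.8779 \cdot 10^{8}$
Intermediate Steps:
$L = - \frac{1}{45848}$ ($L = \frac{1}{-45848} = - \frac{1}{45848} \approx -2.1811 \cdot 10^{-5}$)
$W = 64$ ($W = \left(-8\right)^{2} = 64$)
$J = \frac{1}{40} \approx 0.025$
$T{\left(U,P \right)} = 4096$ ($T{\left(U,P \right)} = 64^{2} = 4096$)
$\frac{T{\left(-67,J \right)}}{L} + \frac{45804}{-9329} = \frac{4096}{- \frac{1}{45848}} + \frac{45804}{-9329} = 4096 \left(-45848\right) + 45804 \left(- \frac{1}{9329}\right) = -187793408 - \frac{45804}{9329} = - \frac{1751924749036}{9329}$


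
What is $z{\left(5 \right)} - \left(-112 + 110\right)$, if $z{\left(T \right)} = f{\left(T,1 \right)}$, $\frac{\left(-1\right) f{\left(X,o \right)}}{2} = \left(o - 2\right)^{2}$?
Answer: $0$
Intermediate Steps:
$f{\left(X,o \right)} = - 2 \left(-2 + o\right)^{2}$ ($f{\left(X,o \right)} = - 2 \left(o - 2\right)^{2} = - 2 \left(-2 + o\right)^{2}$)
$z{\left(T \right)} = -2$ ($z{\left(T \right)} = - 2 \left(-2 + 1\right)^{2} = - 2 \left(-1\right)^{2} = \left(-2\right) 1 = -2$)
$z{\left(5 \right)} - \left(-112 + 110\right) = -2 - \left(-112 + 110\right) = -2 - -2 = -2 + 2 = 0$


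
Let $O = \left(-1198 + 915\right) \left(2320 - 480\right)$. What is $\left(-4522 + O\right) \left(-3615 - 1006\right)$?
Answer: $2427143282$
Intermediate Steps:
$O = -520720$ ($O = \left(-283\right) 1840 = -520720$)
$\left(-4522 + O\right) \left(-3615 - 1006\right) = \left(-4522 - 520720\right) \left(-3615 - 1006\right) = \left(-525242\right) \left(-4621\right) = 2427143282$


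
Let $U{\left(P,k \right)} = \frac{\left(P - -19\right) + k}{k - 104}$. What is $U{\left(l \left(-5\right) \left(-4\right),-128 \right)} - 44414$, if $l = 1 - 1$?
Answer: $- \frac{10303939}{232} \approx -44414.0$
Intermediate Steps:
$l = 0$
$U{\left(P,k \right)} = \frac{19 + P + k}{-104 + k}$ ($U{\left(P,k \right)} = \frac{\left(P + 19\right) + k}{-104 + k} = \frac{\left(19 + P\right) + k}{-104 + k} = \frac{19 + P + k}{-104 + k}$)
$U{\left(l \left(-5\right) \left(-4\right),-128 \right)} - 44414 = \frac{19 + 0 \left(-5\right) \left(-4\right) - 128}{-104 - 128} - 44414 = \frac{19 + 0 \left(-4\right) - 128}{-232} - 44414 = - \frac{19 + 0 - 128}{232} - 44414 = \left(- \frac{1}{232}\right) \left(-109\right) - 44414 = \frac{109}{232} - 44414 = - \frac{10303939}{232}$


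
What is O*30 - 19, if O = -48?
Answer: -1459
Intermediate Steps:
O*30 - 19 = -48*30 - 19 = -1440 - 19 = -1459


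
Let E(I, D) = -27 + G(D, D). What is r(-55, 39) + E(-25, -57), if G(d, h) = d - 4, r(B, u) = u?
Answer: -49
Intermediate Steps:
G(d, h) = -4 + d
E(I, D) = -31 + D (E(I, D) = -27 + (-4 + D) = -31 + D)
r(-55, 39) + E(-25, -57) = 39 + (-31 - 57) = 39 - 88 = -49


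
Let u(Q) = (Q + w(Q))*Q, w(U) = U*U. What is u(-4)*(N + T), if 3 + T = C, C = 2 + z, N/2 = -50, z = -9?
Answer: 5280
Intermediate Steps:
N = -100 (N = 2*(-50) = -100)
w(U) = U²
C = -7 (C = 2 - 9 = -7)
T = -10 (T = -3 - 7 = -10)
u(Q) = Q*(Q + Q²) (u(Q) = (Q + Q²)*Q = Q*(Q + Q²))
u(-4)*(N + T) = ((-4)²*(1 - 4))*(-100 - 10) = (16*(-3))*(-110) = -48*(-110) = 5280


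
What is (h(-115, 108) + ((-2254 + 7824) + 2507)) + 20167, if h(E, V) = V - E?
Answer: 28467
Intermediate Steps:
(h(-115, 108) + ((-2254 + 7824) + 2507)) + 20167 = ((108 - 1*(-115)) + ((-2254 + 7824) + 2507)) + 20167 = ((108 + 115) + (5570 + 2507)) + 20167 = (223 + 8077) + 20167 = 8300 + 20167 = 28467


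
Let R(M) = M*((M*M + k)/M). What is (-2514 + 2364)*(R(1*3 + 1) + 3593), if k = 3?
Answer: -541800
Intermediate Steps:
R(M) = 3 + M² (R(M) = M*((M*M + 3)/M) = M*((M² + 3)/M) = M*((3 + M²)/M) = 3 + M²)
(-2514 + 2364)*(R(1*3 + 1) + 3593) = (-2514 + 2364)*((3 + (1*3 + 1)²) + 3593) = -150*((3 + (3 + 1)²) + 3593) = -150*((3 + 4²) + 3593) = -150*((3 + 16) + 3593) = -150*(19 + 3593) = -150*3612 = -541800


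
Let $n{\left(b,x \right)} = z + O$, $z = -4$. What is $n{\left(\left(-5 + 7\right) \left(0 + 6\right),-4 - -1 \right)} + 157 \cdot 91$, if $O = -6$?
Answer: $14277$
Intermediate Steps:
$n{\left(b,x \right)} = -10$ ($n{\left(b,x \right)} = -4 - 6 = -10$)
$n{\left(\left(-5 + 7\right) \left(0 + 6\right),-4 - -1 \right)} + 157 \cdot 91 = -10 + 157 \cdot 91 = -10 + 14287 = 14277$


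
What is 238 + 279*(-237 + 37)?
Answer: -55562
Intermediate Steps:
238 + 279*(-237 + 37) = 238 + 279*(-200) = 238 - 55800 = -55562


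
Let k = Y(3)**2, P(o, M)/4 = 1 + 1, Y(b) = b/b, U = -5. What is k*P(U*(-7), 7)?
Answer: 8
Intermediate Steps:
Y(b) = 1
P(o, M) = 8 (P(o, M) = 4*(1 + 1) = 4*2 = 8)
k = 1 (k = 1**2 = 1)
k*P(U*(-7), 7) = 1*8 = 8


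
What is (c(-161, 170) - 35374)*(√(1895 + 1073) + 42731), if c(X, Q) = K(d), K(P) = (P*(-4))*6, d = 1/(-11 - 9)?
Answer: -7557575584/5 - 353728*√742/5 ≈ -1.5134e+9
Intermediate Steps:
d = -1/20 (d = 1/(-20) = -1/20 ≈ -0.050000)
K(P) = -24*P (K(P) = -4*P*6 = -24*P)
c(X, Q) = 6/5 (c(X, Q) = -24*(-1/20) = 6/5)
(c(-161, 170) - 35374)*(√(1895 + 1073) + 42731) = (6/5 - 35374)*(√(1895 + 1073) + 42731) = -176864*(√2968 + 42731)/5 = -176864*(2*√742 + 42731)/5 = -176864*(42731 + 2*√742)/5 = -7557575584/5 - 353728*√742/5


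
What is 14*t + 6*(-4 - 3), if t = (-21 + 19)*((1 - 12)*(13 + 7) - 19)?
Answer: 6650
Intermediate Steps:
t = 478 (t = -2*(-11*20 - 19) = -2*(-220 - 19) = -2*(-239) = 478)
14*t + 6*(-4 - 3) = 14*478 + 6*(-4 - 3) = 6692 + 6*(-7) = 6692 - 42 = 6650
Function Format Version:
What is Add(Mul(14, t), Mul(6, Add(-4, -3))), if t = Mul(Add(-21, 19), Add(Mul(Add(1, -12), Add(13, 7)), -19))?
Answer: 6650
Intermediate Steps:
t = 478 (t = Mul(-2, Add(Mul(-11, 20), -19)) = Mul(-2, Add(-220, -19)) = Mul(-2, -239) = 478)
Add(Mul(14, t), Mul(6, Add(-4, -3))) = Add(Mul(14, 478), Mul(6, Add(-4, -3))) = Add(6692, Mul(6, -7)) = Add(6692, -42) = 6650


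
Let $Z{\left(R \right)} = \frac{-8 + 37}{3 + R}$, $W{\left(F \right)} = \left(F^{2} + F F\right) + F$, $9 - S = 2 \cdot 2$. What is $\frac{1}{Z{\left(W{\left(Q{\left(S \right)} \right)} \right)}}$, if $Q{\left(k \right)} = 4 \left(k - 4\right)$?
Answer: $\frac{39}{29} \approx 1.3448$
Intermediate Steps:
$S = 5$ ($S = 9 - 2 \cdot 2 = 9 - 4 = 5$)
$Q{\left(k \right)} = -16 + 4 k$ ($Q{\left(k \right)} = 4 \left(-4 + k\right) = -16 + 4 k$)
$W{\left(F \right)} = F + 2 F^{2}$ ($W{\left(F \right)} = \left(F^{2} + F^{2}\right) + F = 2 F^{2} + F = F + 2 F^{2}$)
$Z{\left(R \right)} = \frac{29}{3 + R}$
$\frac{1}{Z{\left(W{\left(Q{\left(S \right)} \right)} \right)}} = \frac{1}{29 \frac{1}{3 + \left(-16 + 4 \cdot 5\right) \left(1 + 2 \left(-16 + 4 \cdot 5\right)\right)}} = \frac{1}{29 \frac{1}{3 + \left(-16 + 20\right) \left(1 + 2 \left(-16 + 20\right)\right)}} = \frac{1}{29 \frac{1}{3 + 4 \left(1 + 2 \cdot 4\right)}} = \frac{1}{29 \frac{1}{3 + 4 \left(1 + 8\right)}} = \frac{1}{29 \frac{1}{3 + 4 \cdot 9}} = \frac{1}{29 \frac{1}{3 + 36}} = \frac{1}{29 \cdot \frac{1}{39}} = \frac{1}{\frac{29}{39}} = \frac{39}{29}$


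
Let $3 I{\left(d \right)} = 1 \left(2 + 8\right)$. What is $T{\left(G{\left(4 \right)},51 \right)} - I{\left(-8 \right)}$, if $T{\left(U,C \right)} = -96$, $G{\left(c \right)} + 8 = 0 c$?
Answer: $- \frac{298}{3} \approx -99.333$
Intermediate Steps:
$G{\left(c \right)} = -8$ ($G{\left(c \right)} = -8 + 0 c = -8 + 0 = -8$)
$I{\left(d \right)} = \frac{10}{3}$ ($I{\left(d \right)} = \frac{1 \left(2 + 8\right)}{3} = \frac{1 \cdot 10}{3} = \frac{1}{3} \cdot 10 = \frac{10}{3}$)
$T{\left(G{\left(4 \right)},51 \right)} - I{\left(-8 \right)} = -96 - \frac{10}{3} = - \frac{298}{3}$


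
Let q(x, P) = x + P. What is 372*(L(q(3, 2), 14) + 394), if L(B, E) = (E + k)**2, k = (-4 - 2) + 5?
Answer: 209436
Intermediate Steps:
q(x, P) = P + x
k = -1 (k = -6 + 5 = -1)
L(B, E) = (-1 + E)**2 (L(B, E) = (E - 1)**2 = (-1 + E)**2)
372*(L(q(3, 2), 14) + 394) = 372*((-1 + 14)**2 + 394) = 372*(13**2 + 394) = 372*(169 + 394) = 372*563 = 209436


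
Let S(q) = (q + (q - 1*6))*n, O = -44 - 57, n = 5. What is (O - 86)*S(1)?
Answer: 3740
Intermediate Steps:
O = -101
S(q) = -30 + 10*q (S(q) = (q + (q - 1*6))*5 = (q + (q - 6))*5 = (q + (-6 + q))*5 = (-6 + 2*q)*5 = -30 + 10*q)
(O - 86)*S(1) = (-101 - 86)*(-30 + 10*1) = -187*(-30 + 10) = -187*(-20) = 3740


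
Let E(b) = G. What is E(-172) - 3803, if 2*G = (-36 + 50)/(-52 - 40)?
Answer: -349883/92 ≈ -3803.1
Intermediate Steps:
G = -7/92 (G = ((-36 + 50)/(-52 - 40))/2 = (14/(-92))/2 = (14*(-1/92))/2 = (½)*(-7/46) = -7/92 ≈ -0.076087)
E(b) = -7/92
E(-172) - 3803 = -7/92 - 3803 = -349883/92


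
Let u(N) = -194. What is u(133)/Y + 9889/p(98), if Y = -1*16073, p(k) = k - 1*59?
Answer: 158953463/626847 ≈ 253.58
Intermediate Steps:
p(k) = -59 + k (p(k) = k - 59 = -59 + k)
Y = -16073
u(133)/Y + 9889/p(98) = -194/(-16073) + 9889/(-59 + 98) = -194*(-1/16073) + 9889/39 = 194/16073 + 9889*(1/39) = 194/16073 + 9889/39 = 158953463/626847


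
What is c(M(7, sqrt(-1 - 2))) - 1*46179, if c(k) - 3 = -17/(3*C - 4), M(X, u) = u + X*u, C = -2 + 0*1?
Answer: -461743/10 ≈ -46174.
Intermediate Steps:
C = -2 (C = -2 + 0 = -2)
c(k) = 47/10 (c(k) = 3 - 17/(3*(-2) - 4) = 3 - 17/(-6 - 4) = 3 - 17/(-10) = 3 - 17*(-1/10) = 3 + 17/10 = 47/10)
c(M(7, sqrt(-1 - 2))) - 1*46179 = 47/10 - 1*46179 = 47/10 - 46179 = -461743/10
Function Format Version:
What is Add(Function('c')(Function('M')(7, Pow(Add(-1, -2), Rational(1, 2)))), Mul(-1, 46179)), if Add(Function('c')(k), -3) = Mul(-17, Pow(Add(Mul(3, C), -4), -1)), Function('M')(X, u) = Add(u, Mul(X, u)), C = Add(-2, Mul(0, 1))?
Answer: Rational(-461743, 10) ≈ -46174.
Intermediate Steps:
C = -2 (C = Add(-2, 0) = -2)
Function('c')(k) = Rational(47, 10) (Function('c')(k) = Add(3, Mul(-17, Pow(Add(Mul(3, -2), -4), -1))) = Add(3, Mul(-17, Pow(Add(-6, -4), -1))) = Add(3, Mul(-17, Pow(-10, -1))) = Add(3, Mul(-17, Rational(-1, 10))) = Add(3, Rational(17, 10)) = Rational(47, 10))
Add(Function('c')(Function('M')(7, Pow(Add(-1, -2), Rational(1, 2)))), Mul(-1, 46179)) = Add(Rational(47, 10), Mul(-1, 46179)) = Add(Rational(47, 10), -46179) = Rational(-461743, 10)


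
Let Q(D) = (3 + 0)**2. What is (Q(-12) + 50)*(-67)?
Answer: -3953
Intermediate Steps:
Q(D) = 9 (Q(D) = 3**2 = 9)
(Q(-12) + 50)*(-67) = (9 + 50)*(-67) = 59*(-67) = -3953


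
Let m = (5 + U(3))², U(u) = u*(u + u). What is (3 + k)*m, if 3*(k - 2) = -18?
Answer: -529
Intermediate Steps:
k = -4 (k = 2 + (⅓)*(-18) = 2 - 6 = -4)
U(u) = 2*u² (U(u) = u*(2*u) = 2*u²)
m = 529 (m = (5 + 2*3²)² = (5 + 2*9)² = (5 + 18)² = 23² = 529)
(3 + k)*m = (3 - 4)*529 = -1*529 = -529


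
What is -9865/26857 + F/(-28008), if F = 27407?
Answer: -1012368719/752210856 ≈ -1.3459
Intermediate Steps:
-9865/26857 + F/(-28008) = -9865/26857 + 27407/(-28008) = -9865*1/26857 + 27407*(-1/28008) = -9865/26857 - 27407/28008 = -1012368719/752210856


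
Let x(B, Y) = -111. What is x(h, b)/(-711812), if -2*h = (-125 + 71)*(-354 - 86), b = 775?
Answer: 111/711812 ≈ 0.00015594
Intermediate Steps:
h = -11880 (h = -(-125 + 71)*(-354 - 86)/2 = -(-27)*(-440) = -½*23760 = -11880)
x(h, b)/(-711812) = -111/(-711812) = -111*(-1/711812) = 111/711812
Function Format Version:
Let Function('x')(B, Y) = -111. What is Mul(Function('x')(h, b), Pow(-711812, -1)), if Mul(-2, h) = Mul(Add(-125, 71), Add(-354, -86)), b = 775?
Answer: Rational(111, 711812) ≈ 0.00015594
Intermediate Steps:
h = -11880 (h = Mul(Rational(-1, 2), Mul(Add(-125, 71), Add(-354, -86))) = Mul(Rational(-1, 2), Mul(-54, -440)) = Mul(Rational(-1, 2), 23760) = -11880)
Mul(Function('x')(h, b), Pow(-711812, -1)) = Mul(-111, Pow(-711812, -1)) = Mul(-111, Rational(-1, 711812)) = Rational(111, 711812)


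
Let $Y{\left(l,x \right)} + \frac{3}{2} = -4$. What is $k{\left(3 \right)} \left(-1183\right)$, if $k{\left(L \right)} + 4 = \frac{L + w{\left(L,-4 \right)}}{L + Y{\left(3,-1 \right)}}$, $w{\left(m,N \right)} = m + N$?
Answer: $\frac{28392}{5} \approx 5678.4$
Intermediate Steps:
$w{\left(m,N \right)} = N + m$
$Y{\left(l,x \right)} = - \frac{11}{2}$ ($Y{\left(l,x \right)} = - \frac{3}{2} - 4 = - \frac{11}{2}$)
$k{\left(L \right)} = -4 + \frac{-4 + 2 L}{- \frac{11}{2} + L}$ ($k{\left(L \right)} = -4 + \frac{L + \left(-4 + L\right)}{L - \frac{11}{2}} = -4 + \frac{-4 + 2 L}{- \frac{11}{2} + L}$)
$k{\left(3 \right)} \left(-1183\right) = \frac{4 \left(9 - 3\right)}{-11 + 2 \cdot 3} \left(-1183\right) = \frac{4 \left(9 - 3\right)}{-11 + 6} \left(-1183\right) = 4 \frac{1}{-5} \cdot 6 \left(-1183\right) = 4 \left(- \frac{1}{5}\right) 6 \left(-1183\right) = \left(- \frac{24}{5}\right) \left(-1183\right) = \frac{28392}{5}$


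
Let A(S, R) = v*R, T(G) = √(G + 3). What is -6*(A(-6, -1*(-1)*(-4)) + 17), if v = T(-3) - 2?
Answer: -150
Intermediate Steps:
T(G) = √(3 + G)
v = -2 (v = √(3 - 3) - 2 = √0 - 2 = 0 - 2 = -2)
A(S, R) = -2*R
-6*(A(-6, -1*(-1)*(-4)) + 17) = -6*(-2*(-1*(-1))*(-4) + 17) = -6*(-2*(-4) + 17) = -6*(8 + 17) = -6*25 = -150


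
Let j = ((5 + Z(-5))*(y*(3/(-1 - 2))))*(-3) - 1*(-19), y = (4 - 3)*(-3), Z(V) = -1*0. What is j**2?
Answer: 676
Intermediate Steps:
Z(V) = 0
y = -3 (y = 1*(-3) = -3)
j = -26 (j = ((5 + 0)*(-9/(-1 - 2)))*(-3) - 1*(-19) = (5*(-9/(-3)))*(-3) + 19 = (5*(-9*(-1)/3))*(-3) + 19 = (5*(-3*(-1)))*(-3) + 19 = (5*3)*(-3) + 19 = 15*(-3) + 19 = -45 + 19 = -26)
j**2 = (-26)**2 = 676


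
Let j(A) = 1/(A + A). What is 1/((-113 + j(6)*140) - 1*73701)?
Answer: -3/221407 ≈ -1.3550e-5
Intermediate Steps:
j(A) = 1/(2*A)
1/((-113 + j(6)*140) - 1*73701) = 1/((-113 + ((½)/6)*140) - 1*73701) = 1/((-113 + ((½)*(⅙))*140) - 73701) = 1/((-113 + (1/12)*140) - 73701) = 1/((-113 + 35/3) - 73701) = 1/(-304/3 - 73701) = 1/(-221407/3) = -3/221407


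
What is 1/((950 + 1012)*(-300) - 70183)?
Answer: -1/658783 ≈ -1.5180e-6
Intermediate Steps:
1/((950 + 1012)*(-300) - 70183) = 1/(1962*(-300) - 70183) = 1/(-588600 - 70183) = 1/(-658783) = -1/658783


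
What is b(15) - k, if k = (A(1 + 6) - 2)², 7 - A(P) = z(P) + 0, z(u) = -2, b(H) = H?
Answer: -34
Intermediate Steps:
A(P) = 9 (A(P) = 7 - (-2 + 0) = 7 - 1*(-2) = 7 + 2 = 9)
k = 49 (k = (9 - 2)² = 7² = 49)
b(15) - k = 15 - 1*49 = 15 - 49 = -34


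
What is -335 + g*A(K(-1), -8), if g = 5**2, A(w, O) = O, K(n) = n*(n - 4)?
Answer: -535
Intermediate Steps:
K(n) = n*(-4 + n)
g = 25
-335 + g*A(K(-1), -8) = -335 + 25*(-8) = -335 - 200 = -535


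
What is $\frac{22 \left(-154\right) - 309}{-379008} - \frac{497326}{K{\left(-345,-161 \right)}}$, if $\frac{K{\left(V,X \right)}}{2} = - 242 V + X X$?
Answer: $- \frac{93840773837}{41467644288} \approx -2.263$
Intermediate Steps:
$K{\left(V,X \right)} = - 484 V + 2 X^{2}$ ($K{\left(V,X \right)} = 2 \left(- 242 V + X X\right) = 2 \left(- 242 V + X^{2}\right) = 2 \left(X^{2} - 242 V\right) = - 484 V + 2 X^{2}$)
$\frac{22 \left(-154\right) - 309}{-379008} - \frac{497326}{K{\left(-345,-161 \right)}} = \frac{22 \left(-154\right) - 309}{-379008} - \frac{497326}{\left(-484\right) \left(-345\right) + 2 \left(-161\right)^{2}} = \left(-3388 - 309\right) \left(- \frac{1}{379008}\right) - \frac{497326}{166980 + 2 \cdot 25921} = \left(-3697\right) \left(- \frac{1}{379008}\right) - \frac{497326}{166980 + 51842} = \frac{3697}{379008} - \frac{497326}{218822} = \frac{3697}{379008} - \frac{248663}{109411} = - \frac{93840773837}{41467644288}$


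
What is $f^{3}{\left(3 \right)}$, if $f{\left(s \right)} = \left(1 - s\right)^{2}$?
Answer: $64$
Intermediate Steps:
$f^{3}{\left(3 \right)} = \left(\left(-1 + 3\right)^{2}\right)^{3} = \left(2^{2}\right)^{3} = 4^{3} = 64$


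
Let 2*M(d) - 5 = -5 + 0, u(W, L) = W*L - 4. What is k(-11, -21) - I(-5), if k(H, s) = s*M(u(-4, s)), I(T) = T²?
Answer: -25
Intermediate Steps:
u(W, L) = -4 + L*W (u(W, L) = L*W - 4 = -4 + L*W)
M(d) = 0 (M(d) = 5/2 + (-5 + 0)/2 = 5/2 + (½)*(-5) = 5/2 - 5/2 = 0)
k(H, s) = 0 (k(H, s) = s*0 = 0)
k(-11, -21) - I(-5) = 0 - 1*(-5)² = 0 - 1*25 = 0 - 25 = -25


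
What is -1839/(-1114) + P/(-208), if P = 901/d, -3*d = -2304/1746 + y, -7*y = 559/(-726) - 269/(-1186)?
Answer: -185336694381687/21031435145344 ≈ -8.8124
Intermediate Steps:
y = 116920/1506813 (y = -(559/(-726) - 269/(-1186))/7 = -(559*(-1/726) - 269*(-1/1186))/7 = -(-559/726 + 269/1186)/7 = -⅐*(-116920/215259) = 116920/1506813 ≈ 0.077594)
d = 181530824/438482583 (d = -(-2304/1746 + 116920/1506813)/3 = -(-2304*1/1746 + 116920/1506813)/3 = -(-128/97 + 116920/1506813)/3 = -⅓*(-181530824/146160861) = 181530824/438482583 ≈ 0.41400)
P = 395072807283/181530824 (P = 901/(181530824/438482583) = 901*(438482583/181530824) = 395072807283/181530824 ≈ 2176.3)
-1839/(-1114) + P/(-208) = -1839/(-1114) + (395072807283/181530824)/(-208) = -1839*(-1/1114) + (395072807283/181530824)*(-1/208) = 1839/1114 - 395072807283/37758411392 = -185336694381687/21031435145344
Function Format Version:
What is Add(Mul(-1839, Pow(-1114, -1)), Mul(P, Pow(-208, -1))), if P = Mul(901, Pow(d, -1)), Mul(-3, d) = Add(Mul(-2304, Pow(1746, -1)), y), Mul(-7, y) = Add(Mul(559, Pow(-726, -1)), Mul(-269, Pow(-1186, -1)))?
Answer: Rational(-185336694381687, 21031435145344) ≈ -8.8124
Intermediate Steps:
y = Rational(116920, 1506813) (y = Mul(Rational(-1, 7), Add(Mul(559, Pow(-726, -1)), Mul(-269, Pow(-1186, -1)))) = Mul(Rational(-1, 7), Add(Mul(559, Rational(-1, 726)), Mul(-269, Rational(-1, 1186)))) = Mul(Rational(-1, 7), Add(Rational(-559, 726), Rational(269, 1186))) = Mul(Rational(-1, 7), Rational(-116920, 215259)) = Rational(116920, 1506813) ≈ 0.077594)
d = Rational(181530824, 438482583) (d = Mul(Rational(-1, 3), Add(Mul(-2304, Pow(1746, -1)), Rational(116920, 1506813))) = Mul(Rational(-1, 3), Add(Mul(-2304, Rational(1, 1746)), Rational(116920, 1506813))) = Mul(Rational(-1, 3), Add(Rational(-128, 97), Rational(116920, 1506813))) = Mul(Rational(-1, 3), Rational(-181530824, 146160861)) = Rational(181530824, 438482583) ≈ 0.41400)
P = Rational(395072807283, 181530824) (P = Mul(901, Pow(Rational(181530824, 438482583), -1)) = Mul(901, Rational(438482583, 181530824)) = Rational(395072807283, 181530824) ≈ 2176.3)
Add(Mul(-1839, Pow(-1114, -1)), Mul(P, Pow(-208, -1))) = Add(Mul(-1839, Pow(-1114, -1)), Mul(Rational(395072807283, 181530824), Pow(-208, -1))) = Add(Mul(-1839, Rational(-1, 1114)), Mul(Rational(395072807283, 181530824), Rational(-1, 208))) = Add(Rational(1839, 1114), Rational(-395072807283, 37758411392)) = Rational(-185336694381687, 21031435145344)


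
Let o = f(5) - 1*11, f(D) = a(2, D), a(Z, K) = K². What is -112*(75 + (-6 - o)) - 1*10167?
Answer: -16327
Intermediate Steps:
f(D) = D²
o = 14 (o = 5² - 1*11 = 25 - 11 = 14)
-112*(75 + (-6 - o)) - 1*10167 = -112*(75 + (-6 - 1*14)) - 1*10167 = -112*(75 + (-6 - 14)) - 10167 = -112*(75 - 20) - 10167 = -112*55 - 10167 = -6160 - 10167 = -16327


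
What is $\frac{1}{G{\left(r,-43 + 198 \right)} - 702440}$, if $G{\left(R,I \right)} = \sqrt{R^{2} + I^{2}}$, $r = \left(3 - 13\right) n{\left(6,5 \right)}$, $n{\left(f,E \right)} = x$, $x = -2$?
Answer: $- \frac{140488}{98684385835} - \frac{\sqrt{977}}{98684385835} \approx -1.4239 \cdot 10^{-6}$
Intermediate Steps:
$n{\left(f,E \right)} = -2$
$r = 20$ ($r = \left(3 - 13\right) \left(-2\right) = \left(-10\right) \left(-2\right) = 20$)
$G{\left(R,I \right)} = \sqrt{I^{2} + R^{2}}$
$\frac{1}{G{\left(r,-43 + 198 \right)} - 702440} = \frac{1}{\sqrt{\left(-43 + 198\right)^{2} + 20^{2}} - 702440} = \frac{1}{\sqrt{155^{2} + 400} - 702440} = \frac{1}{\sqrt{24025 + 400} - 702440} = \frac{1}{\sqrt{24425} - 702440} = \frac{1}{5 \sqrt{977} - 702440} = \frac{1}{-702440 + 5 \sqrt{977}}$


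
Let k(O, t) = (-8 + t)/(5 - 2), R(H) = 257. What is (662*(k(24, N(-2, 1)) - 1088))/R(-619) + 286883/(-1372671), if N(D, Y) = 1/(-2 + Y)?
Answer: -991474377313/352776447 ≈ -2810.5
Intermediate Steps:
k(O, t) = -8/3 + t/3 (k(O, t) = (-8 + t)/3 = (-8 + t)*(⅓) = -8/3 + t/3)
(662*(k(24, N(-2, 1)) - 1088))/R(-619) + 286883/(-1372671) = (662*((-8/3 + 1/(3*(-2 + 1))) - 1088))/257 + 286883/(-1372671) = (662*((-8/3 + (⅓)/(-1)) - 1088))*(1/257) + 286883*(-1/1372671) = (662*((-8/3 + (⅓)*(-1)) - 1088))*(1/257) - 286883/1372671 = (662*((-8/3 - ⅓) - 1088))*(1/257) - 286883/1372671 = (662*(-3 - 1088))*(1/257) - 286883/1372671 = (662*(-1091))*(1/257) - 286883/1372671 = -722242*1/257 - 286883/1372671 = -722242/257 - 286883/1372671 = -991474377313/352776447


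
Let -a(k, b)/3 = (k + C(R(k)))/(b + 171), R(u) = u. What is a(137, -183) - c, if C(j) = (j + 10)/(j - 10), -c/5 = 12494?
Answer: 15876153/254 ≈ 62505.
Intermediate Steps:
c = -62470 (c = -5*12494 = -62470)
C(j) = (10 + j)/(-10 + j)
a(k, b) = -3*(k + (10 + k)/(-10 + k))/(171 + b) (a(k, b) = -3*(k + (10 + k)/(-10 + k))/(b + 171) = -3*(k + (10 + k)/(-10 + k))/(171 + b))
a(137, -183) - c = 3*(-10 - 1*137 - 1*137*(-10 + 137))/((-10 + 137)*(171 - 183)) - 1*(-62470) = 3*(-10 - 137 - 1*137*127)/(127*(-12)) + 62470 = 3*(1/127)*(-1/12)*(-10 - 137 - 17399) + 62470 = 3*(1/127)*(-1/12)*(-17546) + 62470 = 8773/254 + 62470 = 15876153/254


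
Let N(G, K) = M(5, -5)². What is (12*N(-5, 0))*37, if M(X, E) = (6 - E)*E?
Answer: 1343100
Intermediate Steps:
M(X, E) = E*(6 - E)
N(G, K) = 3025 (N(G, K) = (-5*(6 - 1*(-5)))² = (-5*(6 + 5))² = (-5*11)² = (-55)² = 3025)
(12*N(-5, 0))*37 = (12*3025)*37 = 36300*37 = 1343100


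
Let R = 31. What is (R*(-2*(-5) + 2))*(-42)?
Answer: -15624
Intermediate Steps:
(R*(-2*(-5) + 2))*(-42) = (31*(-2*(-5) + 2))*(-42) = (31*(10 + 2))*(-42) = (31*12)*(-42) = 372*(-42) = -15624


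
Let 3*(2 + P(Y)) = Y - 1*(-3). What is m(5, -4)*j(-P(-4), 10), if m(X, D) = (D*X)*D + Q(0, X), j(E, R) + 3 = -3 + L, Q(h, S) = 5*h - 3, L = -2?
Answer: -616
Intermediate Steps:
Q(h, S) = -3 + 5*h
P(Y) = -1 + Y/3 (P(Y) = -2 + (Y - 1*(-3))/3 = -2 + (Y + 3)/3 = -2 + (3 + Y)/3 = -2 + (1 + Y/3) = -1 + Y/3)
j(E, R) = -8 (j(E, R) = -3 + (-3 - 2) = -3 - 5 = -8)
m(X, D) = -3 + X*D² (m(X, D) = (D*X)*D + (-3 + 5*0) = X*D² + (-3 + 0) = X*D² - 3 = -3 + X*D²)
m(5, -4)*j(-P(-4), 10) = (-3 + 5*(-4)²)*(-8) = (-3 + 5*16)*(-8) = (-3 + 80)*(-8) = 77*(-8) = -616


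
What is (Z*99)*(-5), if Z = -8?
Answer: 3960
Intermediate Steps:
(Z*99)*(-5) = -8*99*(-5) = -792*(-5) = 3960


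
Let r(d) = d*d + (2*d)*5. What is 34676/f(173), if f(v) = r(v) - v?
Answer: 17338/15743 ≈ 1.1013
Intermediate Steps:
r(d) = d² + 10*d
f(v) = -v + v*(10 + v) (f(v) = v*(10 + v) - v = -v + v*(10 + v))
34676/f(173) = 34676/((173*(9 + 173))) = 34676/((173*182)) = 34676/31486 = 34676*(1/31486) = 17338/15743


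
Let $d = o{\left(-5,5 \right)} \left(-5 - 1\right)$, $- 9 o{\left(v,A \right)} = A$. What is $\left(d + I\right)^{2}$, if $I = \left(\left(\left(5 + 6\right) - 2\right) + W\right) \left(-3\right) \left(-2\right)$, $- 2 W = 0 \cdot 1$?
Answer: $\frac{29584}{9} \approx 3287.1$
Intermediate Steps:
$W = 0$ ($W = - \frac{0 \cdot 1}{2} = \left(- \frac{1}{2}\right) 0 = 0$)
$o{\left(v,A \right)} = - \frac{A}{9}$
$d = \frac{10}{3}$ ($d = \left(- \frac{1}{9}\right) 5 \left(-5 - 1\right) = \left(- \frac{5}{9}\right) \left(-6\right) = \frac{10}{3} \approx 3.3333$)
$I = 54$ ($I = \left(\left(\left(5 + 6\right) - 2\right) + 0\right) \left(-3\right) \left(-2\right) = \left(\left(11 - 2\right) + 0\right) \left(-3\right) \left(-2\right) = \left(9 + 0\right) \left(-3\right) \left(-2\right) = 9 \left(-3\right) \left(-2\right) = \left(-27\right) \left(-2\right) = 54$)
$\left(d + I\right)^{2} = \left(\frac{10}{3} + 54\right)^{2} = \left(\frac{172}{3}\right)^{2} = \frac{29584}{9}$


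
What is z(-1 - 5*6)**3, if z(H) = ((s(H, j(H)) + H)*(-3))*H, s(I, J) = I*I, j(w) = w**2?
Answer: 646990183449000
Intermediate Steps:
s(I, J) = I**2
z(H) = H*(-3*H - 3*H**2) (z(H) = ((H**2 + H)*(-3))*H = ((H + H**2)*(-3))*H = (-3*H - 3*H**2)*H = H*(-3*H - 3*H**2))
z(-1 - 5*6)**3 = (-3*(-1 - 5*6)**2*(1 + (-1 - 5*6)))**3 = (-3*(-1 - 30)**2*(1 + (-1 - 30)))**3 = (-3*(-31)**2*(1 - 31))**3 = (-3*961*(-30))**3 = 86490**3 = 646990183449000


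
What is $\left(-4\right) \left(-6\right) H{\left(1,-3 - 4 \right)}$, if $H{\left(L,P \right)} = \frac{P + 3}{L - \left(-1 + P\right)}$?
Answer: $- \frac{32}{3} \approx -10.667$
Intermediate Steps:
$H{\left(L,P \right)} = \frac{3 + P}{1 + L - P}$
$\left(-4\right) \left(-6\right) H{\left(1,-3 - 4 \right)} = \left(-4\right) \left(-6\right) \frac{3 - 7}{1 + 1 - \left(-3 - 4\right)} = 24 \frac{3 - 7}{1 + 1 - \left(-3 - 4\right)} = 24 \frac{3 - 7}{1 + 1 - -7} = 24 \frac{1}{1 + 1 + 7} \left(-4\right) = 24 \cdot \frac{1}{9} \left(-4\right) = 24 \left(- \frac{4}{9}\right) = - \frac{32}{3}$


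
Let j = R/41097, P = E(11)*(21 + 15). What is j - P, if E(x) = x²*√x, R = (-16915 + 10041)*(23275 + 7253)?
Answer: -9992832/1957 - 4356*√11 ≈ -19553.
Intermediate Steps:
R = -209849472 (R = -6874*30528 = -209849472)
E(x) = x^(5/2)
P = 4356*√11 (P = 11^(5/2)*(21 + 15) = (121*√11)*36 = 4356*√11 ≈ 14447.)
j = -9992832/1957 (j = -209849472/41097 = -209849472*1/41097 = -9992832/1957 ≈ -5106.2)
j - P = -9992832/1957 - 4356*√11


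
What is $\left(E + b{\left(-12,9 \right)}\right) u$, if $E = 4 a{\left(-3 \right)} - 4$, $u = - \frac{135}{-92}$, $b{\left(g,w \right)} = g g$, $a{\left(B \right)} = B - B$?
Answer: $\frac{4725}{23} \approx 205.43$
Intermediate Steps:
$a{\left(B \right)} = 0$
$b{\left(g,w \right)} = g^{2}$
$u = \frac{135}{92}$ ($u = \left(-135\right) \left(- \frac{1}{92}\right) = \frac{135}{92} \approx 1.4674$)
$E = -4$ ($E = 4 \cdot 0 - 4 = 0 - 4 = -4$)
$\left(E + b{\left(-12,9 \right)}\right) u = \left(-4 + \left(-12\right)^{2}\right) \frac{135}{92} = \left(-4 + 144\right) \frac{135}{92} = 140 \cdot \frac{135}{92} = \frac{4725}{23}$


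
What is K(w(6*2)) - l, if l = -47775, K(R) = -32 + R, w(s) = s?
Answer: 47755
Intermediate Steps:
K(w(6*2)) - l = (-32 + 6*2) - 1*(-47775) = (-32 + 12) + 47775 = -20 + 47775 = 47755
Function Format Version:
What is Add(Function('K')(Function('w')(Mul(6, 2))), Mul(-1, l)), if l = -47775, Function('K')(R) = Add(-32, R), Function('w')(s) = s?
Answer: 47755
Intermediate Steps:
Add(Function('K')(Function('w')(Mul(6, 2))), Mul(-1, l)) = Add(Add(-32, Mul(6, 2)), Mul(-1, -47775)) = Add(Add(-32, 12), 47775) = Add(-20, 47775) = 47755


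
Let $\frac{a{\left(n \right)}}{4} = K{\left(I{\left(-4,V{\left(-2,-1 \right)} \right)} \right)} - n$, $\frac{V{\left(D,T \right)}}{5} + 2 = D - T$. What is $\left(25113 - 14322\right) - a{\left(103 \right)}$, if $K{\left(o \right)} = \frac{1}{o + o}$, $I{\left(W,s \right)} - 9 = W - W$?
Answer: $\frac{100825}{9} \approx 11203.0$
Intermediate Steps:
$V{\left(D,T \right)} = -10 - 5 T + 5 D$ ($V{\left(D,T \right)} = -10 + 5 \left(D - T\right) = -10 + \left(- 5 T + 5 D\right) = -10 - 5 T + 5 D$)
$I{\left(W,s \right)} = 9$ ($I{\left(W,s \right)} = 9 + \left(W - W\right) = 9 + 0 = 9$)
$K{\left(o \right)} = \frac{1}{2 o}$
$a{\left(n \right)} = \frac{2}{9} - 4 n$ ($a{\left(n \right)} = 4 \left(\frac{1}{2 \cdot 9} - n\right) = 4 \left(\frac{1}{2} \cdot \frac{1}{9} - n\right) = 4 \left(\frac{1}{18} - n\right) = \frac{2}{9} - 4 n$)
$\left(25113 - 14322\right) - a{\left(103 \right)} = \left(25113 - 14322\right) - \left(\frac{2}{9} - 412\right) = 10791 - \left(\frac{2}{9} - 412\right) = 10791 - - \frac{3706}{9} = 10791 + \frac{3706}{9} = \frac{100825}{9}$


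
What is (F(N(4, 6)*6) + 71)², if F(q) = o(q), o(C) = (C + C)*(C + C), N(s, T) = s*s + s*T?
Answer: 53116881841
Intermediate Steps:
N(s, T) = s² + T*s
o(C) = 4*C² (o(C) = (2*C)*(2*C) = 4*C²)
F(q) = 4*q²
(F(N(4, 6)*6) + 71)² = (4*((4*(6 + 4))*6)² + 71)² = (4*((4*10)*6)² + 71)² = (4*(40*6)² + 71)² = (4*240² + 71)² = (4*57600 + 71)² = (230400 + 71)² = 230471² = 53116881841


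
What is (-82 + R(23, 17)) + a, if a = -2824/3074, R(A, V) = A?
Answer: -92095/1537 ≈ -59.919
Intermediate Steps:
a = -1412/1537 (a = -2824*1/3074 = -1412/1537 ≈ -0.91867)
(-82 + R(23, 17)) + a = (-82 + 23) - 1412/1537 = -59 - 1412/1537 = -92095/1537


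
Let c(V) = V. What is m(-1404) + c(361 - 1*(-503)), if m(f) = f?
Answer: -540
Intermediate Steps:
m(-1404) + c(361 - 1*(-503)) = -1404 + (361 - 1*(-503)) = -1404 + (361 + 503) = -1404 + 864 = -540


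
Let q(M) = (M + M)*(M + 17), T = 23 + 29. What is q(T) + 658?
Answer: 7834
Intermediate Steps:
T = 52
q(M) = 2*M*(17 + M) (q(M) = (2*M)*(17 + M) = 2*M*(17 + M))
q(T) + 658 = 2*52*(17 + 52) + 658 = 2*52*69 + 658 = 7176 + 658 = 7834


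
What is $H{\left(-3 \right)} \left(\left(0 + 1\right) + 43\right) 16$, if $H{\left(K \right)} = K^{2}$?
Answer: $6336$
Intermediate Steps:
$H{\left(-3 \right)} \left(\left(0 + 1\right) + 43\right) 16 = \left(-3\right)^{2} \left(\left(0 + 1\right) + 43\right) 16 = 9 \left(1 + 43\right) 16 = 9 \cdot 44 \cdot 16 = 9 \cdot 704 = 6336$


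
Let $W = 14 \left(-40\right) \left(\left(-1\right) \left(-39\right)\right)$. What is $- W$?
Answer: $21840$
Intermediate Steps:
$W = -21840$ ($W = \left(-560\right) 39 = -21840$)
$- W = \left(-1\right) \left(-21840\right) = 21840$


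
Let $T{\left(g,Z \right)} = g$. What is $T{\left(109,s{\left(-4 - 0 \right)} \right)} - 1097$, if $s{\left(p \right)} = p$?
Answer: $-988$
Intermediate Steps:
$T{\left(109,s{\left(-4 - 0 \right)} \right)} - 1097 = 109 - 1097 = -988$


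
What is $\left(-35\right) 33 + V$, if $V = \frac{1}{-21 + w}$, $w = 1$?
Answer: $- \frac{23101}{20} \approx -1155.1$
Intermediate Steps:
$V = - \frac{1}{20}$ ($V = \frac{1}{-21 + 1} = \frac{1}{-20} = - \frac{1}{20} \approx -0.05$)
$\left(-35\right) 33 + V = \left(-35\right) 33 - \frac{1}{20} = -1155 - \frac{1}{20} = - \frac{23101}{20}$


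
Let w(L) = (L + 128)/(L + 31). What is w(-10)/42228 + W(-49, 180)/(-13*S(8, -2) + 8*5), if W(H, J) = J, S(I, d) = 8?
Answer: -9975893/3547152 ≈ -2.8124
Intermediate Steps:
w(L) = (128 + L)/(31 + L)
w(-10)/42228 + W(-49, 180)/(-13*S(8, -2) + 8*5) = ((128 - 10)/(31 - 10))/42228 + 180/(-13*8 + 8*5) = (118/21)*(1/42228) + 180/(-104 + 40) = ((1/21)*118)*(1/42228) + 180/(-64) = (118/21)*(1/42228) + 180*(-1/64) = 59/443394 - 45/16 = -9975893/3547152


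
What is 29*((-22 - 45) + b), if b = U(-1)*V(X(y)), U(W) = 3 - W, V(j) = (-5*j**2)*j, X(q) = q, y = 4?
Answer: -39063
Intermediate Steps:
V(j) = -5*j**3
b = -1280 (b = (3 - 1*(-1))*(-5*4**3) = (3 + 1)*(-5*64) = 4*(-320) = -1280)
29*((-22 - 45) + b) = 29*((-22 - 45) - 1280) = 29*(-67 - 1280) = 29*(-1347) = -39063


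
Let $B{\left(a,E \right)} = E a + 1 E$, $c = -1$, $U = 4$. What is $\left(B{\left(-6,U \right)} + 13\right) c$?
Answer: $7$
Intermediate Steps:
$B{\left(a,E \right)} = E + E a$ ($B{\left(a,E \right)} = E a + E = E + E a$)
$\left(B{\left(-6,U \right)} + 13\right) c = \left(4 \left(1 - 6\right) + 13\right) \left(-1\right) = \left(4 \left(-5\right) + 13\right) \left(-1\right) = \left(-20 + 13\right) \left(-1\right) = \left(-7\right) \left(-1\right) = 7$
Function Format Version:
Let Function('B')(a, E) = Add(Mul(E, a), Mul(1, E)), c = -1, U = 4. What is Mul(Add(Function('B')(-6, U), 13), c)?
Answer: 7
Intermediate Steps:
Function('B')(a, E) = Add(E, Mul(E, a)) (Function('B')(a, E) = Add(Mul(E, a), E) = Add(E, Mul(E, a)))
Mul(Add(Function('B')(-6, U), 13), c) = Mul(Add(Mul(4, Add(1, -6)), 13), -1) = Mul(Add(Mul(4, -5), 13), -1) = Mul(Add(-20, 13), -1) = Mul(-7, -1) = 7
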